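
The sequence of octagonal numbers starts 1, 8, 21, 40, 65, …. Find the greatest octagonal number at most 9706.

Solve n(3n−2) ≤ 9706 for integer n.
n = 57 gives 9633 ≤ 9706, while n = 58 gives 9976 > 9706; so the answer is 9633.

9633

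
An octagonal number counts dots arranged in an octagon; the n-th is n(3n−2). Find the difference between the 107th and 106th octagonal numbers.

Consecutive octagonal numbers differ by 6n − 5: here 6·107 − 5 = 637.

637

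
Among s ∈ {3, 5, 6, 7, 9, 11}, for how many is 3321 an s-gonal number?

s = 3: P(3, 81) = 3321. ✓
s = 5: P(5, 47) = 3290 and P(5, 48) = 3432; 3321 is not s-gonal.
s = 6: P(6, 41) = 3321. ✓
s = 7: P(7, 36) = 3186 and P(7, 37) = 3367; 3321 is not s-gonal.
s = 9: P(9, 31) = 3286 and P(9, 32) = 3504; 3321 is not s-gonal.
s = 11: P(11, 27) = 3186 and P(11, 28) = 3430; 3321 is not s-gonal.
Hits: s ∈ {3, 6} → 2.

2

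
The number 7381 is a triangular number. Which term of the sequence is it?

Set n(n+1)/2 = 7381, giving n² + n − 14762 = 0.
The discriminant is 1 + 8·7381 = 59049, and √59049 = 243.
So n = (-1 + 243) / 2 = 242/2 = 121.
Check: 121·122/2 = 7381. ✓

121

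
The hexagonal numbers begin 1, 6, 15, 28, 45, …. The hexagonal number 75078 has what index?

Set n(2n−1) = 75078, giving 2n² − n − 75078 = 0.
The discriminant is 1 + 8·75078 = 600625, and √600625 = 775.
So n = (1 + 775) / 4 = 776/4 = 194.
Check: 194·(2·194 − 1) = 75078. ✓

194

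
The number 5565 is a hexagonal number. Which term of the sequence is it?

Set n(2n−1) = 5565, giving 2n² − n − 5565 = 0.
The discriminant is 1 + 8·5565 = 44521, and √44521 = 211.
So n = (1 + 211) / 4 = 212/4 = 53.

53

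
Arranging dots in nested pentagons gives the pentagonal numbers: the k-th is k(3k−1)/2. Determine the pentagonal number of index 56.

56·(3·56 − 1)/2 = 56·167/2 = 4676.

4676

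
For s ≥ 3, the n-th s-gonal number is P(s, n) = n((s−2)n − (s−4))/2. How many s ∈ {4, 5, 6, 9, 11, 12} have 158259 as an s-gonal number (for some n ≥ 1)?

s = 4: P(4, 397) = 157609 and P(4, 398) = 158404; 158259 is not s-gonal.
s = 5: P(5, 324) = 157302 and P(5, 325) = 158275; 158259 is not s-gonal.
s = 6: P(6, 281) = 157641 and P(6, 282) = 158766; 158259 is not s-gonal.
s = 9: P(9, 213) = 158259. ✓
s = 11: P(11, 187) = 156706 and P(11, 188) = 158390; 158259 is not s-gonal.
s = 12: P(12, 178) = 157708 and P(12, 179) = 159489; 158259 is not s-gonal.
Hits: s ∈ {9} → 1.

1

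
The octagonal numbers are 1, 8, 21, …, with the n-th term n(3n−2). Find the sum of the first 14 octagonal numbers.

Σ i(3i−2) = 3Σi² − 2Σi over i = 1..14.
Σi = 105 and Σi² = 1015.
3·1015 − 2·105 = 2835.

2835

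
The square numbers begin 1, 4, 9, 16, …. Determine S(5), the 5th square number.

5² = 25.

25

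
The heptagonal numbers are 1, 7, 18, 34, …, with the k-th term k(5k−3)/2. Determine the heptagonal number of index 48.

The 48th heptagonal number is n(5n−3)/2 with n = 48.
48·(5·48 − 3)/2 = 48·237/2 = 5688.

5688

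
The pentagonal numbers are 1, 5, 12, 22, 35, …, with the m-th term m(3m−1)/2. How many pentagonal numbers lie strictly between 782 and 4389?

31

The n-th pentagonal number is n(3n−1)/2.
Smallest index with value > 782: n = 24 (giving 852).
Largest index with value < 4389: n = 54 (giving 4347).
Indices 24 through 54: 31 terms.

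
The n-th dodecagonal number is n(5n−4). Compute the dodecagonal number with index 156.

121056

The 156th dodecagonal number is n(5n−4) with n = 156.
156·(5·156 − 4) = 156·776 = 121056.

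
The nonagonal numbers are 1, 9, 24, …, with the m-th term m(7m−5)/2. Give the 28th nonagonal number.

The 28th nonagonal number is n(7n−5)/2 with n = 28.
28·(7·28 − 5)/2 = 28·191/2 = 2674.

2674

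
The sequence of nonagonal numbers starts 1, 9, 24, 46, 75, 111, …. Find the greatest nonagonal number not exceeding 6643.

Solve n(7n−5)/2 ≤ 6643 for integer n.
n = 43 gives 6364 ≤ 6643, while n = 44 gives 6666 > 6643; so the answer is 6364.

6364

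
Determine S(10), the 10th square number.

The 10th square number is n² with n = 10.
10² = 100.

100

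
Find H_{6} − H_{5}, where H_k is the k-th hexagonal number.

21

Consecutive hexagonal numbers differ by 4n − 3: here 4·6 − 3 = 21.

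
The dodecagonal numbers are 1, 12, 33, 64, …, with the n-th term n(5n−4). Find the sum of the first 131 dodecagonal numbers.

Σ i(5i−4) = 5Σi² − 4Σi over i = 1..131.
Σi = 8646 and Σi² = 757966.
5·757966 − 4·8646 = 3755246.

3755246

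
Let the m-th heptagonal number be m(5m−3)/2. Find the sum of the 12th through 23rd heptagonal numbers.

Σ i(5i−3)/2 = (5Σi² − 3Σi) / 2 over i = 12..23.
Σi = 276 − 66 = 210 and Σi² = 4324 − 506 = 3818.
(5·3818 − 3·210) / 2 = 18460/2 = 9230.

9230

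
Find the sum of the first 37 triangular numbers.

Σ i(i+1)/2 = (Σi² + Σi) / 2 over i = 1..37.
Σi = 703 and Σi² = 17575.
(1·17575 + 1·703) / 2 = 18278/2 = 9139.

9139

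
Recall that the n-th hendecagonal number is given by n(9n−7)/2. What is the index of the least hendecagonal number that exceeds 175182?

Solve n(9n−7)/2 > 175182 for integer n.
The largest n with value ≤ 175182 is 197 (since 173951 ≤ 175182 < 175725), so the first above is n = 198, value 175725.

198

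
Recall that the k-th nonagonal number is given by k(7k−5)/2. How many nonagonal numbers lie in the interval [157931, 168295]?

7

The n-th nonagonal number is n(7n−5)/2.
Smallest index with value ≥ 157931: n = 213 (giving 158259).
Largest index with value ≤ 168295: n = 219 (giving 167316).
Indices 213 through 219: 7 terms.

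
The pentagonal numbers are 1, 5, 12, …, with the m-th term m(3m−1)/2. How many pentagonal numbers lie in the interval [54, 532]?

13

The n-th pentagonal number is n(3n−1)/2.
Smallest index with value ≥ 54: n = 7 (giving 70).
Largest index with value ≤ 532: n = 19 (giving 532).
Indices 7 through 19: 13 terms.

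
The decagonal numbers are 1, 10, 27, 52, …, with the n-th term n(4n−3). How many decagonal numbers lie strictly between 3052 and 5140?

8

The n-th decagonal number is n(4n−3).
Smallest index with value > 3052: n = 29 (giving 3277).
Largest index with value < 5140: n = 36 (giving 5076).
Indices 29 through 36: 8 terms.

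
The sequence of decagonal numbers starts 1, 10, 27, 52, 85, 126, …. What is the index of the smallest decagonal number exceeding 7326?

Solve n(4n−3) > 7326 for integer n.
The largest n with value ≤ 7326 is 43 (since 7267 ≤ 7326 < 7612), so the first above is n = 44, value 7612.

44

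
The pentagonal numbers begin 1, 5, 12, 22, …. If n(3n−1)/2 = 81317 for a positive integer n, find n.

233

Set n(3n−1)/2 = 81317, giving 3n² − n − 162634 = 0.
The discriminant is 1 + 24·81317 = 1951609, and √1951609 = 1397.
So n = (1 + 1397) / 6 = 1398/6 = 233.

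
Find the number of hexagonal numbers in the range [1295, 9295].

The n-th hexagonal number is n(2n−1).
Smallest index with value ≥ 1295: n = 26 (giving 1326).
Largest index with value ≤ 9295: n = 68 (giving 9180).
Indices 26 through 68: 43 terms.

43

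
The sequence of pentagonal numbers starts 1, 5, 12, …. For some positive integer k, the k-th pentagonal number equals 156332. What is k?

323

Set n(3n−1)/2 = 156332, giving 3n² − n − 312664 = 0.
The discriminant is 1 + 24·156332 = 3751969, and √3751969 = 1937.
So n = (1 + 1937) / 6 = 1938/6 = 323.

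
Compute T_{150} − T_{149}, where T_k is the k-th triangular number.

150

Consecutive triangular numbers differ by n: T_{150} − T_{149} = 150.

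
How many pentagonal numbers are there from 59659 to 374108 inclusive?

300

The n-th pentagonal number is n(3n−1)/2.
Smallest index with value ≥ 59659: n = 200 (giving 59900).
Largest index with value ≤ 374108: n = 499 (giving 373252).
Indices 200 through 499: 300 terms.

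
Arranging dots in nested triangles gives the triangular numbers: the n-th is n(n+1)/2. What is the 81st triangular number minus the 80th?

Consecutive triangular numbers differ by n: T_{81} − T_{80} = 81.

81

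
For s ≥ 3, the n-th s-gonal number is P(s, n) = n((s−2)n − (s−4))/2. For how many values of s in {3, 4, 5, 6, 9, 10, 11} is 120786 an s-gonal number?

2

s = 3: P(3, 491) = 120786. ✓
s = 4: P(4, 347) = 120409 and P(4, 348) = 121104; 120786 is not s-gonal.
s = 5: P(5, 283) = 119992 and P(5, 284) = 120842; 120786 is not s-gonal.
s = 6: P(6, 246) = 120786. ✓
s = 9: P(9, 186) = 120621 and P(9, 187) = 121924; 120786 is not s-gonal.
s = 10: P(10, 174) = 120582 and P(10, 175) = 121975; 120786 is not s-gonal.
s = 11: P(11, 164) = 120458 and P(11, 165) = 121935; 120786 is not s-gonal.
Hits: s ∈ {3, 6} → 2.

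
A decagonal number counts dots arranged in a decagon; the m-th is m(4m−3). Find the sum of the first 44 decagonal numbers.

Σ i(4i−3) = 4Σi² − 3Σi over i = 1..44.
Σi = 990 and Σi² = 29370.
4·29370 − 3·990 = 114510.

114510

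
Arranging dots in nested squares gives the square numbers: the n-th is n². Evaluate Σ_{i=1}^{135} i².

Σ_{i=1}^{135} i² = 135·136·271/6 = 829260.

829260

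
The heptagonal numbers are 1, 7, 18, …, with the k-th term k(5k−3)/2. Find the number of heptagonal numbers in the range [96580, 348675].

177

The n-th heptagonal number is n(5n−3)/2.
Smallest index with value ≥ 96580: n = 197 (giving 96727).
Largest index with value ≤ 348675: n = 373 (giving 347263).
Indices 197 through 373: 177 terms.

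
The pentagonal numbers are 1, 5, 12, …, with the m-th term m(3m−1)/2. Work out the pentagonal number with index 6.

51

The 6th pentagonal number is n(3n−1)/2 with n = 6.
6·(3·6 − 1)/2 = 6·17/2 = 51.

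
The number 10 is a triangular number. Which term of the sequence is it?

4

Set n(n+1)/2 = 10, giving n² + n − 20 = 0.
The discriminant is 1 + 8·10 = 81, and √81 = 9.
So n = (-1 + 9) / 2 = 8/2 = 4.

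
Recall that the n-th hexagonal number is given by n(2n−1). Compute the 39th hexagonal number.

3003

The 39th hexagonal number is n(2n−1) with n = 39.
39·(2·39 − 1) = 39·77 = 3003.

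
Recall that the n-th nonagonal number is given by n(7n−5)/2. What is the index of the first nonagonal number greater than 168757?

Solve n(7n−5)/2 > 168757 for integer n.
The largest n with value ≤ 168757 is 219 (since 167316 ≤ 168757 < 168850), so the first above is n = 220, value 168850.

220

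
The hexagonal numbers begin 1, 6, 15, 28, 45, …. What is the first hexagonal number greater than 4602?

Solve n(2n−1) > 4602 for integer n.
The largest n with value ≤ 4602 is 48 (since 4560 ≤ 4602 < 4753), so the first above is n = 49, value 4753.

4753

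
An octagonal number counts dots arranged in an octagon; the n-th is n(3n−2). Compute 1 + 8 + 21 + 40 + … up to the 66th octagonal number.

289641

Σ i(3i−2) = 3Σi² − 2Σi over i = 1..66.
Σi = 2211 and Σi² = 98021.
3·98021 − 2·2211 = 289641.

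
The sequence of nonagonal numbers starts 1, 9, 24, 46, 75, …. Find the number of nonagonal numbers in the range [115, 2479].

The n-th nonagonal number is n(7n−5)/2.
Smallest index with value ≥ 115: n = 7 (giving 154).
Largest index with value ≤ 2479: n = 26 (giving 2301).
Indices 7 through 26: 20 terms.

20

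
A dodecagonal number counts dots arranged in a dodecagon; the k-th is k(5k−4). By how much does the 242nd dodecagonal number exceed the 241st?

Consecutive dodecagonal numbers differ by 10n − 9: here 10·242 − 9 = 2411.

2411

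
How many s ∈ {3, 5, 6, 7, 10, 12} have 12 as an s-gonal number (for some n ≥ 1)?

2

s = 3: P(3, 4) = 10 and P(3, 5) = 15; 12 is not s-gonal.
s = 5: P(5, 3) = 12. ✓
s = 6: P(6, 2) = 6 and P(6, 3) = 15; 12 is not s-gonal.
s = 7: P(7, 2) = 7 and P(7, 3) = 18; 12 is not s-gonal.
s = 10: P(10, 2) = 10 and P(10, 3) = 27; 12 is not s-gonal.
s = 12: P(12, 2) = 12. ✓
Hits: s ∈ {5, 12} → 2.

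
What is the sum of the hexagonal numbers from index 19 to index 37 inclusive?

Σ i(2i−1) = 2Σi² − Σi over i = 19..37.
Σi = 703 − 171 = 532 and Σi² = 17575 − 2109 = 15466.
2·15466 − 1·532 = 30400.

30400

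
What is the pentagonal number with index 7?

The 7th pentagonal number is n(3n−1)/2 with n = 7.
7·(3·7 − 1)/2 = 7·20/2 = 7·10 = 70.

70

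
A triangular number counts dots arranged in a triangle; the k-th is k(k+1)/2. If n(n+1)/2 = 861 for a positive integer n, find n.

41

Set n(n+1)/2 = 861, giving n² + n − 1722 = 0.
The discriminant is 1 + 8·861 = 6889, and √6889 = 83.
So n = (-1 + 83) / 2 = 82/2 = 41.
Check: 41·42/2 = 861. ✓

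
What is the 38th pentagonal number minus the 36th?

38·(3·38 − 1)/2 = 2147 and 36·(3·36 − 1)/2 = 1926.
Difference: 2147 − 1926 = 221.

221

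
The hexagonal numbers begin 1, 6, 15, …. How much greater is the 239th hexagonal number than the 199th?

239·(2·239 − 1) = 114003 and 199·(2·199 − 1) = 79003.
Difference: 114003 − 79003 = 35000.

35000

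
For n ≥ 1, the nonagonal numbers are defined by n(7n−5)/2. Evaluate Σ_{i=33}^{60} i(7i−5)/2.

Σ i(7i−5)/2 = (7Σi² − 5Σi) / 2 over i = 33..60.
Σi = 1830 − 528 = 1302 and Σi² = 73810 − 11440 = 62370.
(7·62370 − 5·1302) / 2 = 430080/2 = 215040.

215040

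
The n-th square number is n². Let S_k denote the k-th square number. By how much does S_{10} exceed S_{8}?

36

10² = 100 and 8² = 64.
Difference: 100 − 64 = 36.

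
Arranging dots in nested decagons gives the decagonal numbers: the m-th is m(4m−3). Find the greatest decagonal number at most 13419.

Solve n(4n−3) ≤ 13419 for integer n.
n = 58 gives 13282 ≤ 13419, while n = 59 gives 13747 > 13419; so the answer is 13282.

13282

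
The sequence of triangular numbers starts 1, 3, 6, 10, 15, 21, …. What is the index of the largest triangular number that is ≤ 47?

Solve n(n+1)/2 ≤ 47 for integer n.
n = 9 gives 45 ≤ 47, while n = 10 gives 55 > 47; so the answer is index 9.

9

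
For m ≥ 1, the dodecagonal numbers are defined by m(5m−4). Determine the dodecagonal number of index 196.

191296

196·(5·196 − 4) = 196·976 = 191296.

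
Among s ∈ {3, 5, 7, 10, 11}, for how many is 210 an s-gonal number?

2

s = 3: P(3, 20) = 210. ✓
s = 5: P(5, 12) = 210. ✓
s = 7: P(7, 9) = 189 and P(7, 10) = 235; 210 is not s-gonal.
s = 10: P(10, 7) = 175 and P(10, 8) = 232; 210 is not s-gonal.
s = 11: P(11, 7) = 196 and P(11, 8) = 260; 210 is not s-gonal.
Hits: s ∈ {3, 5} → 2.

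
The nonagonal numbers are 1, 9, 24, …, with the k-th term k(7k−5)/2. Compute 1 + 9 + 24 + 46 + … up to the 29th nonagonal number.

Σ i(7i−5)/2 = (7Σi² − 5Σi) / 2 over i = 1..29.
Σi = 435 and Σi² = 8555.
(7·8555 − 5·435) / 2 = 57710/2 = 28855.

28855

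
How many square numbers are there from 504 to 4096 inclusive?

42

The n-th square number is n².
Smallest index with value ≥ 504: n = 23 (giving 529).
Largest index with value ≤ 4096: n = 64 (giving 4096).
Indices 23 through 64: 42 terms.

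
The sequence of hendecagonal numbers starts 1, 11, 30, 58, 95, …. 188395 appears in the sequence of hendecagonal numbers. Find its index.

Set n(9n−7)/2 = 188395, giving 9n² − 7n − 376790 = 0.
The discriminant is 49 + 72·188395 = 13564489, and √13564489 = 3683.
So n = (7 + 3683) / 18 = 3690/18 = 205.

205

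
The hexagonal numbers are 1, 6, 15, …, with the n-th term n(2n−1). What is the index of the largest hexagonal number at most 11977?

77

Solve n(2n−1) ≤ 11977 for integer n.
n = 77 gives 11781 ≤ 11977, while n = 78 gives 12090 > 11977; so the answer is index 77.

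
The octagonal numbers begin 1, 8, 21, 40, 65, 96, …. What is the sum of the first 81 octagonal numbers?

534681

Σ i(3i−2) = 3Σi² − 2Σi over i = 1..81.
Σi = 3321 and Σi² = 180441.
3·180441 − 2·3321 = 534681.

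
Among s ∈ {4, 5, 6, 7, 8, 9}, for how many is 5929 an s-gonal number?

2

s = 4: P(4, 77) = 5929. ✓
s = 5: P(5, 63) = 5922 and P(5, 64) = 6112; 5929 is not s-gonal.
s = 6: P(6, 54) = 5778 and P(6, 55) = 5995; 5929 is not s-gonal.
s = 7: P(7, 49) = 5929. ✓
s = 8: P(8, 44) = 5720 and P(8, 45) = 5985; 5929 is not s-gonal.
s = 9: P(9, 41) = 5781 and P(9, 42) = 6069; 5929 is not s-gonal.
Hits: s ∈ {4, 7} → 2.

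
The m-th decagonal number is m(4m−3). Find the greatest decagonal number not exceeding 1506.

Solve n(4n−3) ≤ 1506 for integer n.
n = 19 gives 1387 ≤ 1506, while n = 20 gives 1540 > 1506; so the answer is 1387.

1387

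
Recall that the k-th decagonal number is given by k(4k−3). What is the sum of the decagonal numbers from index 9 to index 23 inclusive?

Σ i(4i−3) = 4Σi² − 3Σi over i = 9..23.
Σi = 276 − 36 = 240 and Σi² = 4324 − 204 = 4120.
4·4120 − 3·240 = 15760.

15760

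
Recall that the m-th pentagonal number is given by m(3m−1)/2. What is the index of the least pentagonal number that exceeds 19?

Solve n(3n−1)/2 > 19 for integer n.
The largest n with value ≤ 19 is 3 (since 12 ≤ 19 < 22), so the first above is n = 4, value 22.

4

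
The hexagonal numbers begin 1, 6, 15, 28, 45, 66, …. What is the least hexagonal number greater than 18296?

Solve n(2n−1) > 18296 for integer n.
The largest n with value ≤ 18296 is 95 (since 17955 ≤ 18296 < 18336), so the first above is n = 96, value 18336.

18336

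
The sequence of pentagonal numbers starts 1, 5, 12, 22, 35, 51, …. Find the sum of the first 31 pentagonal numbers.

15376

Σ i(3i−1)/2 = (3Σi² − Σi) / 2 over i = 1..31.
Σi = 496 and Σi² = 10416.
(3·10416 − 1·496) / 2 = 30752/2 = 15376.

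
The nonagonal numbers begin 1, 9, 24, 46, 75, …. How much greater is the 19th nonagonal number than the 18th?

Consecutive nonagonal numbers differ by 7n − 6: here 7·19 − 6 = 127.

127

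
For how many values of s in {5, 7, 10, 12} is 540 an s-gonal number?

s = 5: P(5, 19) = 532 and P(5, 20) = 590; 540 is not s-gonal.
s = 7: P(7, 15) = 540. ✓
s = 10: P(10, 12) = 540. ✓
s = 12: P(12, 10) = 460 and P(12, 11) = 561; 540 is not s-gonal.
Hits: s ∈ {7, 10} → 2.

2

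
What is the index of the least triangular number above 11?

Solve n(n+1)/2 > 11 for integer n.
The largest n with value ≤ 11 is 4 (since 10 ≤ 11 < 15), so the first above is n = 5, value 15.

5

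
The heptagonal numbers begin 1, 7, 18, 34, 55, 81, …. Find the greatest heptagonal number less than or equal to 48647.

48094

Solve n(5n−3)/2 ≤ 48647 for integer n.
n = 139 gives 48094 ≤ 48647, while n = 140 gives 48790 > 48647; so the answer is 48094.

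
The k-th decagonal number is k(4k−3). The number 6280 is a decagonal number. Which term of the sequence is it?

Set n(4n−3) = 6280, giving 4n² − 3n − 6280 = 0.
The discriminant is 9 + 16·6280 = 100489, and √100489 = 317.
So n = (3 + 317) / 8 = 320/8 = 40.
Check: 40·(4·40 − 3) = 6280. ✓

40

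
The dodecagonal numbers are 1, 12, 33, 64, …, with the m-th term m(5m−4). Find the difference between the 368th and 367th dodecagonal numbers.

3671

Consecutive dodecagonal numbers differ by 10n − 9: here 10·368 − 9 = 3671.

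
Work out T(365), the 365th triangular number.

66795

365·366/2 = 133590/2 = 66795.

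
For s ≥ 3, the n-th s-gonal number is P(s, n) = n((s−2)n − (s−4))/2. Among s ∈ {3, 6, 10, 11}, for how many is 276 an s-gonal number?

s = 3: P(3, 23) = 276. ✓
s = 6: P(6, 12) = 276. ✓
s = 10: P(10, 8) = 232 and P(10, 9) = 297; 276 is not s-gonal.
s = 11: P(11, 8) = 260 and P(11, 9) = 333; 276 is not s-gonal.
Hits: s ∈ {3, 6} → 2.

2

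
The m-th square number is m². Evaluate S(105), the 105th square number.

11025

The 105th square number is n² with n = 105.
105² = 11025.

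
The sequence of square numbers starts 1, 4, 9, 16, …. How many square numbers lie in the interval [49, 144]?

6

The n-th square number is n².
Smallest index with value ≥ 49: n = 7 (giving 49).
Largest index with value ≤ 144: n = 12 (giving 144).
Indices 7 through 12: 6 terms.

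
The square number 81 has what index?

We need n² = 81, so n = √81 = 9.

9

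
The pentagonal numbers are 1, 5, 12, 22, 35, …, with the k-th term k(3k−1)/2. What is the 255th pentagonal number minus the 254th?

763

Consecutive pentagonal numbers differ by 3n − 2: here 3·255 − 2 = 763.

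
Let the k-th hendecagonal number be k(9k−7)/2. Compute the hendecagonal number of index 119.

63308

The 119th hendecagonal number is n(9n−7)/2 with n = 119.
119·(9·119 − 7)/2 = 119·1064/2 = 119·532 = 63308.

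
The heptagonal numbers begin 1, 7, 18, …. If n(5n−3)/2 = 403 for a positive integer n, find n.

Set n(5n−3)/2 = 403, giving 5n² − 3n − 806 = 0.
The discriminant is 9 + 40·403 = 16129, and √16129 = 127.
So n = (3 + 127) / 10 = 130/10 = 13.
Check: 13·(5·13 − 3)/2 = 403. ✓

13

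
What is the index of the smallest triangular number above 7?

Solve n(n+1)/2 > 7 for integer n.
The largest n with value ≤ 7 is 3 (since 6 ≤ 7 < 10), so the first above is n = 4, value 10.

4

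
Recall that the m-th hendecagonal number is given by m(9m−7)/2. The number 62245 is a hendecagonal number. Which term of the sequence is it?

118

Set n(9n−7)/2 = 62245, giving 9n² − 7n − 124490 = 0.
So n = (7 + 2117) / 18 = 2124/18 = 118.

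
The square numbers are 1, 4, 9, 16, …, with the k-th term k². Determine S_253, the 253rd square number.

64009

The 253rd square number is n² with n = 253.
253² = 64009.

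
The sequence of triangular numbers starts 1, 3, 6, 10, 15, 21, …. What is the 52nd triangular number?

1378

52·53/2 = 2756/2 = 1378.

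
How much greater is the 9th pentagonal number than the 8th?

Consecutive pentagonal numbers differ by 3n − 2: here 3·9 − 2 = 25.

25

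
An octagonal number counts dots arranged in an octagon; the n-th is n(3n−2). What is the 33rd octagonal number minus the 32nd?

193

Consecutive octagonal numbers differ by 6n − 5: here 6·33 − 5 = 193.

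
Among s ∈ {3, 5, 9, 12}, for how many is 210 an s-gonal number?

2

s = 3: P(3, 20) = 210. ✓
s = 5: P(5, 12) = 210. ✓
s = 9: P(9, 8) = 204 and P(9, 9) = 261; 210 is not s-gonal.
s = 12: P(12, 6) = 156 and P(12, 7) = 217; 210 is not s-gonal.
Hits: s ∈ {3, 5} → 2.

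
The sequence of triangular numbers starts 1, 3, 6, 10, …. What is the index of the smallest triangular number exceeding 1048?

Solve n(n+1)/2 > 1048 for integer n.
The largest n with value ≤ 1048 is 45 (since 1035 ≤ 1048 < 1081), so the first above is n = 46, value 1081.

46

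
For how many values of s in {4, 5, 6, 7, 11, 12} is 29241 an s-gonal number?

2

s = 4: P(4, 171) = 29241. ✓
s = 5: P(5, 139) = 28912 and P(5, 140) = 29330; 29241 is not s-gonal.
s = 6: P(6, 121) = 29161 and P(6, 122) = 29646; 29241 is not s-gonal.
s = 7: P(7, 108) = 28998 and P(7, 109) = 29539; 29241 is not s-gonal.
s = 11: P(11, 81) = 29241. ✓
s = 12: P(12, 76) = 28576 and P(12, 77) = 29337; 29241 is not s-gonal.
Hits: s ∈ {4, 11} → 2.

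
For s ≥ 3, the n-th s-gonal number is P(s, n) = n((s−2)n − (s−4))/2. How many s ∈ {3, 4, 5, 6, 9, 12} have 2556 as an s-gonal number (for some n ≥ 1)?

2

s = 3: P(3, 71) = 2556. ✓
s = 4: P(4, 50) = 2500 and P(4, 51) = 2601; 2556 is not s-gonal.
s = 5: P(5, 41) = 2501 and P(5, 42) = 2625; 2556 is not s-gonal.
s = 6: P(6, 36) = 2556. ✓
s = 9: P(9, 27) = 2484 and P(9, 28) = 2674; 2556 is not s-gonal.
s = 12: P(12, 23) = 2553 and P(12, 24) = 2784; 2556 is not s-gonal.
Hits: s ∈ {3, 6} → 2.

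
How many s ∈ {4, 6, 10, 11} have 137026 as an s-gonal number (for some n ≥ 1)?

1

s = 4: P(4, 370) = 136900 and P(4, 371) = 137641; 137026 is not s-gonal.
s = 6: P(6, 262) = 137026. ✓
s = 10: P(10, 185) = 136345 and P(10, 186) = 137826; 137026 is not s-gonal.
s = 11: P(11, 174) = 135633 and P(11, 175) = 137200; 137026 is not s-gonal.
Hits: s ∈ {6} → 1.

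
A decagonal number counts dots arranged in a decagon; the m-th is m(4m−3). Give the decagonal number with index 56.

The 56th decagonal number is n(4n−3) with n = 56.
56·(4·56 − 3) = 56·221 = 12376.

12376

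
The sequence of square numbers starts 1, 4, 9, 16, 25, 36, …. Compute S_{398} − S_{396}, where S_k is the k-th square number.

1588

398² = 158404 and 396² = 156816.
Difference: 158404 − 156816 = 1588.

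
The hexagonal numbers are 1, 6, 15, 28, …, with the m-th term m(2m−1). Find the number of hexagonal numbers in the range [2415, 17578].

The n-th hexagonal number is n(2n−1).
Smallest index with value ≥ 2415: n = 35 (giving 2415).
Largest index with value ≤ 17578: n = 94 (giving 17578).
Indices 35 through 94: 60 terms.

60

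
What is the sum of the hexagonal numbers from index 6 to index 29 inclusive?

16580

Σ i(2i−1) = 2Σi² − Σi over i = 6..29.
Σi = 435 − 15 = 420 and Σi² = 8555 − 55 = 8500.
2·8500 − 1·420 = 16580.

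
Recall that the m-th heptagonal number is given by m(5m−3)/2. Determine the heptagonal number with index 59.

8614

The 59th heptagonal number is n(5n−3)/2 with n = 59.
59·(5·59 − 3)/2 = 59·292/2 = 59·146 = 8614.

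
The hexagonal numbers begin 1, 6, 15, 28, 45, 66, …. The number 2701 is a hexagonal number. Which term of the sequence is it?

Set n(2n−1) = 2701, giving 2n² − n − 2701 = 0.
The discriminant is 1 + 8·2701 = 21609, and √21609 = 147.
So n = (1 + 147) / 4 = 148/4 = 37.

37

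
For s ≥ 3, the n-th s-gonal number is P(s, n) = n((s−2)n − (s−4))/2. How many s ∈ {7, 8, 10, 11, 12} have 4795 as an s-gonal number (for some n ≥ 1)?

1

s = 7: P(7, 44) = 4774 and P(7, 45) = 4995; 4795 is not s-gonal.
s = 8: P(8, 40) = 4720 and P(8, 41) = 4961; 4795 is not s-gonal.
s = 10: P(10, 35) = 4795. ✓
s = 11: P(11, 33) = 4785 and P(11, 34) = 5083; 4795 is not s-gonal.
s = 12: P(12, 31) = 4681 and P(12, 32) = 4992; 4795 is not s-gonal.
Hits: s ∈ {10} → 1.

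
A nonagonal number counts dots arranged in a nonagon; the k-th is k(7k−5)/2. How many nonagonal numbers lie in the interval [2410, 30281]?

The n-th nonagonal number is n(7n−5)/2.
Smallest index with value ≥ 2410: n = 27 (giving 2484).
Largest index with value ≤ 30281: n = 93 (giving 30039).
Indices 27 through 93: 67 terms.

67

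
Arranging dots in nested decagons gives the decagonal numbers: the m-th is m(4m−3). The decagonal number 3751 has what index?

31

Set n(4n−3) = 3751, giving 4n² − 3n − 3751 = 0.
The discriminant is 9 + 16·3751 = 60025, and √60025 = 245.
So n = (3 + 245) / 8 = 248/8 = 31.
Check: 31·(4·31 − 3) = 3751. ✓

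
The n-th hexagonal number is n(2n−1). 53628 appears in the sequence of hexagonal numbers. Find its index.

Set n(2n−1) = 53628, giving 2n² − n − 53628 = 0.
The discriminant is 1 + 8·53628 = 429025, and √429025 = 655.
So n = (1 + 655) / 4 = 656/4 = 164.
Check: 164·(2·164 − 1) = 53628. ✓

164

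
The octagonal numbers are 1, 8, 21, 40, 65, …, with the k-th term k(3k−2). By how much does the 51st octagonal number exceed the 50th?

Consecutive octagonal numbers differ by 6n − 5: here 6·51 − 5 = 301.

301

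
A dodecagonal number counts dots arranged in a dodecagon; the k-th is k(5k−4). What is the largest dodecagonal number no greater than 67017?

66816

Solve n(5n−4) ≤ 67017 for integer n.
n = 116 gives 66816 ≤ 67017, while n = 117 gives 67977 > 67017; so the answer is 66816.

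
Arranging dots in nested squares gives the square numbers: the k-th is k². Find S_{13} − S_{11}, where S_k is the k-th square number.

48

13² = 169 and 11² = 121.
Difference: 169 − 121 = 48.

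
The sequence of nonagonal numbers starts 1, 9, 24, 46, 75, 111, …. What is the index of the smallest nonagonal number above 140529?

Solve n(7n−5)/2 > 140529 for integer n.
The largest n with value ≤ 140529 is 200 (since 139500 ≤ 140529 < 140901), so the first above is n = 201, value 140901.

201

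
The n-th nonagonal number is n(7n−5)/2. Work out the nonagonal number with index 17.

The 17th nonagonal number is n(7n−5)/2 with n = 17.
17·(7·17 − 5)/2 = 17·114/2 = 17·57 = 969.

969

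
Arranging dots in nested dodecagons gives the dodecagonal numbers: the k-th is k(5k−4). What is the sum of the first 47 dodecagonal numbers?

174088

Σ i(5i−4) = 5Σi² − 4Σi over i = 1..47.
Σi = 1128 and Σi² = 35720.
5·35720 − 4·1128 = 174088.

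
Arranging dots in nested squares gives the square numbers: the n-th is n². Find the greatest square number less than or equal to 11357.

11236

Solve n² ≤ 11357 for integer n.
n = 106 gives 11236 ≤ 11357, while n = 107 gives 11449 > 11357; so the answer is 11236.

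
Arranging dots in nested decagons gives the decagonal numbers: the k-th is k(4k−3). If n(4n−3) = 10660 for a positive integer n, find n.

Set n(4n−3) = 10660, giving 4n² − 3n − 10660 = 0.
The discriminant is 9 + 16·10660 = 170569, and √170569 = 413.
So n = (3 + 413) / 8 = 416/8 = 52.

52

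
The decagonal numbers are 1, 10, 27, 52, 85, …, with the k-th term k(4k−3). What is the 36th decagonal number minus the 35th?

Consecutive decagonal numbers differ by 8n − 7: here 8·36 − 7 = 281.

281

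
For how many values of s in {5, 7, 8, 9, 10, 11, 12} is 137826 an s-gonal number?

s = 5: P(5, 303) = 137562 and P(5, 304) = 138472; 137826 is not s-gonal.
s = 7: P(7, 235) = 137710 and P(7, 236) = 138886; 137826 is not s-gonal.
s = 8: P(8, 214) = 136960 and P(8, 215) = 138245; 137826 is not s-gonal.
s = 9: P(9, 198) = 136719 and P(9, 199) = 138106; 137826 is not s-gonal.
s = 10: P(10, 186) = 137826. ✓
s = 11: P(11, 175) = 137200 and P(11, 176) = 138776; 137826 is not s-gonal.
s = 12: P(12, 166) = 137116 and P(12, 167) = 138777; 137826 is not s-gonal.
Hits: s ∈ {10} → 1.

1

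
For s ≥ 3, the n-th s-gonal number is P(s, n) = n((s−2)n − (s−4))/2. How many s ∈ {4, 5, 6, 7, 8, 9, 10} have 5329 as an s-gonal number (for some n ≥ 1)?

1

s = 4: P(4, 73) = 5329. ✓
s = 5: P(5, 59) = 5192 and P(5, 60) = 5370; 5329 is not s-gonal.
s = 6: P(6, 51) = 5151 and P(6, 52) = 5356; 5329 is not s-gonal.
s = 7: P(7, 46) = 5221 and P(7, 47) = 5452; 5329 is not s-gonal.
s = 8: P(8, 42) = 5208 and P(8, 43) = 5461; 5329 is not s-gonal.
s = 9: P(9, 39) = 5226 and P(9, 40) = 5500; 5329 is not s-gonal.
s = 10: P(10, 36) = 5076 and P(10, 37) = 5365; 5329 is not s-gonal.
Hits: s ∈ {4} → 1.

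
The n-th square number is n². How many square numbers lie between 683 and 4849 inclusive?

The n-th square number is n².
Smallest index with value ≥ 683: n = 27 (giving 729).
Largest index with value ≤ 4849: n = 69 (giving 4761).
Indices 27 through 69: 43 terms.

43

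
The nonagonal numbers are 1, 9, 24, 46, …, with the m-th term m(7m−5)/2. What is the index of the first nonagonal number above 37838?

105

Solve n(7n−5)/2 > 37838 for integer n.
The largest n with value ≤ 37838 is 104 (since 37596 ≤ 37838 < 38325), so the first above is n = 105, value 38325.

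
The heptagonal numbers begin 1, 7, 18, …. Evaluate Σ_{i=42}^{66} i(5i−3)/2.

Σ i(5i−3)/2 = (5Σi² − 3Σi) / 2 over i = 42..66.
Σi = 2211 − 861 = 1350 and Σi² = 98021 − 23821 = 74200.
(5·74200 − 3·1350) / 2 = 366950/2 = 183475.

183475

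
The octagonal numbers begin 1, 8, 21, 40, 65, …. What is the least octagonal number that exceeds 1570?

Solve n(3n−2) > 1570 for integer n.
The largest n with value ≤ 1570 is 23 (since 1541 ≤ 1570 < 1680), so the first above is n = 24, value 1680.

1680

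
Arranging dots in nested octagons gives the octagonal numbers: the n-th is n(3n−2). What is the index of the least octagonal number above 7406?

51

Solve n(3n−2) > 7406 for integer n.
The largest n with value ≤ 7406 is 50 (since 7400 ≤ 7406 < 7701), so the first above is n = 51, value 7701.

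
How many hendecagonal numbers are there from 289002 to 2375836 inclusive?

The n-th hendecagonal number is n(9n−7)/2.
Smallest index with value ≥ 289002: n = 254 (giving 289433).
Largest index with value ≤ 2375836: n = 727 (giving 2375836).
Indices 254 through 727: 474 terms.

474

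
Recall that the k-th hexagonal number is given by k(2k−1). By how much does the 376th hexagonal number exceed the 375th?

Consecutive hexagonal numbers differ by 4n − 3: here 4·376 − 3 = 1501.

1501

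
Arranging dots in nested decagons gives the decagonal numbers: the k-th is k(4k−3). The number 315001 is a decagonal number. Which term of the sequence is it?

281

Set n(4n−3) = 315001, giving 4n² − 3n − 315001 = 0.
The discriminant is 9 + 16·315001 = 5040025, and √5040025 = 2245.
So n = (3 + 2245) / 8 = 2248/8 = 281.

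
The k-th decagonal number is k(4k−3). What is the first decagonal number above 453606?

Solve n(4n−3) > 453606 for integer n.
The largest n with value ≤ 453606 is 337 (since 453265 ≤ 453606 < 455962), so the first above is n = 338, value 455962.

455962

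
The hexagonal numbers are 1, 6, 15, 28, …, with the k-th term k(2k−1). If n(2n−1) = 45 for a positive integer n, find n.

5

Set n(2n−1) = 45, giving 2n² − n − 45 = 0.
The discriminant is 1 + 8·45 = 361, and √361 = 19.
So n = (1 + 19) / 4 = 20/4 = 5.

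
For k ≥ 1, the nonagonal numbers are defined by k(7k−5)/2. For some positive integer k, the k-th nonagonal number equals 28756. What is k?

Set n(7n−5)/2 = 28756, giving 7n² − 5n − 57512 = 0.
The discriminant is 25 + 56·28756 = 1610361, and √1610361 = 1269.
So n = (5 + 1269) / 14 = 1274/14 = 91.
Check: 91·(7·91 − 5)/2 = 28756. ✓

91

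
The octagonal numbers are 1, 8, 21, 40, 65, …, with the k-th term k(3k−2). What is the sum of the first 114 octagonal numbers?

Σ i(3i−2) = 3Σi² − 2Σi over i = 1..114.
Σi = 6555 and Σi² = 500365.
3·500365 − 2·6555 = 1487985.

1487985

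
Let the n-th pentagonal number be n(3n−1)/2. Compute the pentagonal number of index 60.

5370

60·(3·60 − 1)/2 = 60·179/2 = 5370.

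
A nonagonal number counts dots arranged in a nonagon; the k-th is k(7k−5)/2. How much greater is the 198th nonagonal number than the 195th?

4119

198·(7·198 − 5)/2 = 136719 and 195·(7·195 − 5)/2 = 132600.
Difference: 136719 − 132600 = 4119.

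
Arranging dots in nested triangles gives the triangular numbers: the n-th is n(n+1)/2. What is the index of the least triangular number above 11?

5

Solve n(n+1)/2 > 11 for integer n.
The largest n with value ≤ 11 is 4 (since 10 ≤ 11 < 15), so the first above is n = 5, value 15.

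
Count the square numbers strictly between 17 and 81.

4

The n-th square number is n².
Smallest index with value > 17: n = 5 (giving 25).
Largest index with value < 81: n = 8 (giving 64).
Indices 5 through 8: 4 terms.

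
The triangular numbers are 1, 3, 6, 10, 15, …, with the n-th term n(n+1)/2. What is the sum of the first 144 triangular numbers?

508080

Σ i(i+1)/2 = (Σi² + Σi) / 2 over i = 1..144.
Σi = 10440 and Σi² = 1005720.
(1·1005720 + 1·10440) / 2 = 1016160/2 = 508080.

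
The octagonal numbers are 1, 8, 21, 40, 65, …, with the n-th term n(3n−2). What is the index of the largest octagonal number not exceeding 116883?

197

Solve n(3n−2) ≤ 116883 for integer n.
n = 197 gives 116033 ≤ 116883, while n = 198 gives 117216 > 116883; so the answer is index 197.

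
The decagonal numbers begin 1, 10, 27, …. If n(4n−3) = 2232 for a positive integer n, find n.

Set n(4n−3) = 2232, giving 4n² − 3n − 2232 = 0.
The discriminant is 9 + 16·2232 = 35721, and √35721 = 189.
So n = (3 + 189) / 8 = 192/8 = 24.

24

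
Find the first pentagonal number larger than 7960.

8177

Solve n(3n−1)/2 > 7960 for integer n.
The largest n with value ≤ 7960 is 73 (since 7957 ≤ 7960 < 8177), so the first above is n = 74, value 8177.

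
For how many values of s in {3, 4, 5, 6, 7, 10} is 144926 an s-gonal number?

s = 3: P(3, 537) = 144453 and P(3, 538) = 144991; 144926 is not s-gonal.
s = 4: P(4, 380) = 144400 and P(4, 381) = 145161; 144926 is not s-gonal.
s = 5: P(5, 311) = 144926. ✓
s = 6: P(6, 269) = 144453 and P(6, 270) = 145530; 144926 is not s-gonal.
s = 7: P(7, 241) = 144841 and P(7, 242) = 146047; 144926 is not s-gonal.
s = 10: P(10, 190) = 143830 and P(10, 191) = 145351; 144926 is not s-gonal.
Hits: s ∈ {5} → 1.

1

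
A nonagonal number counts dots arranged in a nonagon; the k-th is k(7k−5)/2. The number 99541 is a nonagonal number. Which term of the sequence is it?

Set n(7n−5)/2 = 99541, giving 7n² − 5n − 199082 = 0.
The discriminant is 25 + 56·99541 = 5574321, and √5574321 = 2361.
So n = (5 + 2361) / 14 = 2366/14 = 169.
Check: 169·(7·169 − 5)/2 = 99541. ✓

169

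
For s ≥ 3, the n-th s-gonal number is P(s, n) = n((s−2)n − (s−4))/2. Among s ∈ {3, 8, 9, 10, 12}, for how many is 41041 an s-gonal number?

s = 3: P(3, 286) = 41041. ✓
s = 8: P(8, 117) = 40833 and P(8, 118) = 41536; 41041 is not s-gonal.
s = 9: P(9, 108) = 40554 and P(9, 109) = 41311; 41041 is not s-gonal.
s = 10: P(10, 101) = 40501 and P(10, 102) = 41310; 41041 is not s-gonal.
s = 12: P(12, 91) = 41041. ✓
Hits: s ∈ {3, 12} → 2.

2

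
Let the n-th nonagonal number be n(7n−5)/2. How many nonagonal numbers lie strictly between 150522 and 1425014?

The n-th nonagonal number is n(7n−5)/2.
Smallest index with value > 150522: n = 208 (giving 150904).
Largest index with value < 1425014: n = 638 (giving 1423059).
Indices 208 through 638: 431 terms.

431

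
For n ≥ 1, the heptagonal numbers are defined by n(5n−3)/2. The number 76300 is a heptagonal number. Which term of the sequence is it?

175

Set n(5n−3)/2 = 76300, giving 5n² − 3n − 152600 = 0.
The discriminant is 9 + 40·76300 = 3052009, and √3052009 = 1747.
So n = (3 + 1747) / 10 = 1750/10 = 175.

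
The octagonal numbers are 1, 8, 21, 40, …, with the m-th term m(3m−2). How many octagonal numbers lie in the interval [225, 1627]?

15

The n-th octagonal number is n(3n−2).
Smallest index with value ≥ 225: n = 9 (giving 225).
Largest index with value ≤ 1627: n = 23 (giving 1541).
Indices 9 through 23: 15 terms.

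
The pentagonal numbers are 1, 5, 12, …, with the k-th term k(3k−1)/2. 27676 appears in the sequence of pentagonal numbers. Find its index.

Set n(3n−1)/2 = 27676, giving 3n² − n − 55352 = 0.
The discriminant is 1 + 24·27676 = 664225, and √664225 = 815.
So n = (1 + 815) / 6 = 816/6 = 136.

136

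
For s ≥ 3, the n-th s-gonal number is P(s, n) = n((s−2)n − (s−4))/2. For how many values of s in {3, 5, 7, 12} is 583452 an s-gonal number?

1

s = 3: P(3, 1079) = 582660 and P(3, 1080) = 583740; 583452 is not s-gonal.
s = 5: P(5, 623) = 581882 and P(5, 624) = 583752; 583452 is not s-gonal.
s = 7: P(7, 483) = 582498 and P(7, 484) = 584914; 583452 is not s-gonal.
s = 12: P(12, 342) = 583452. ✓
Hits: s ∈ {12} → 1.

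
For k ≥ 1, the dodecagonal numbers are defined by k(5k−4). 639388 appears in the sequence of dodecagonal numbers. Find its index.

358

Set n(5n−4) = 639388, giving 5n² − 4n − 639388 = 0.
The discriminant is 16 + 20·639388 = 12787776, and √12787776 = 3576.
So n = (4 + 3576) / 10 = 3580/10 = 358.
Check: 358·(5·358 − 4) = 639388. ✓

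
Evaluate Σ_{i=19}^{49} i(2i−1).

75578

Σ i(2i−1) = 2Σi² − Σi over i = 19..49.
Σi = 1225 − 171 = 1054 and Σi² = 40425 − 2109 = 38316.
2·38316 − 1·1054 = 75578.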